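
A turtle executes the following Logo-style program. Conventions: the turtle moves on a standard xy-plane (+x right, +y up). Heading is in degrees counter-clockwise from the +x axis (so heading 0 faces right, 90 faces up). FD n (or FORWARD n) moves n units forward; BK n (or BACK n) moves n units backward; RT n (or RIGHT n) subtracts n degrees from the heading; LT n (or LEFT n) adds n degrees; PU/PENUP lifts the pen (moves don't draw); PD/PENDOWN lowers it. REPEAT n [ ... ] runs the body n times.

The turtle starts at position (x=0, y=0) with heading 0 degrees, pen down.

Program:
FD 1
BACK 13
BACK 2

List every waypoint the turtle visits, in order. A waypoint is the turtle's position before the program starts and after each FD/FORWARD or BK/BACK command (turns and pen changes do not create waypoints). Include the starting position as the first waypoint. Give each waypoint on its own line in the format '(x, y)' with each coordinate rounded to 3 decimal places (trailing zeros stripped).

Answer: (0, 0)
(1, 0)
(-12, 0)
(-14, 0)

Derivation:
Executing turtle program step by step:
Start: pos=(0,0), heading=0, pen down
FD 1: (0,0) -> (1,0) [heading=0, draw]
BK 13: (1,0) -> (-12,0) [heading=0, draw]
BK 2: (-12,0) -> (-14,0) [heading=0, draw]
Final: pos=(-14,0), heading=0, 3 segment(s) drawn
Waypoints (4 total):
(0, 0)
(1, 0)
(-12, 0)
(-14, 0)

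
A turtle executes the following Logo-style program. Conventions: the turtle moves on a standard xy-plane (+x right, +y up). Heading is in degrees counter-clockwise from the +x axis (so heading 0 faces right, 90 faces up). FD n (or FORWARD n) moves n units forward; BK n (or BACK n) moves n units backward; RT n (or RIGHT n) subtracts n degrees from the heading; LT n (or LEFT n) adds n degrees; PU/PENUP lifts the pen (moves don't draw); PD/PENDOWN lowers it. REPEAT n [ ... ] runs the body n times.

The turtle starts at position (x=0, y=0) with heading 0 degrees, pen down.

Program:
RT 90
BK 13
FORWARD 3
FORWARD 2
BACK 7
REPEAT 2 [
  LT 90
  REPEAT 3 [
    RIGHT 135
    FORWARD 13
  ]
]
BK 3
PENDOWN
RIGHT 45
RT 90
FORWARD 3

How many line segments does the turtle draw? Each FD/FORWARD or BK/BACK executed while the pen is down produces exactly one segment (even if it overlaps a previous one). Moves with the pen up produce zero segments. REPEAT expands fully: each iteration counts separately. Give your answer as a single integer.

Executing turtle program step by step:
Start: pos=(0,0), heading=0, pen down
RT 90: heading 0 -> 270
BK 13: (0,0) -> (0,13) [heading=270, draw]
FD 3: (0,13) -> (0,10) [heading=270, draw]
FD 2: (0,10) -> (0,8) [heading=270, draw]
BK 7: (0,8) -> (0,15) [heading=270, draw]
REPEAT 2 [
  -- iteration 1/2 --
  LT 90: heading 270 -> 0
  REPEAT 3 [
    -- iteration 1/3 --
    RT 135: heading 0 -> 225
    FD 13: (0,15) -> (-9.192,5.808) [heading=225, draw]
    -- iteration 2/3 --
    RT 135: heading 225 -> 90
    FD 13: (-9.192,5.808) -> (-9.192,18.808) [heading=90, draw]
    -- iteration 3/3 --
    RT 135: heading 90 -> 315
    FD 13: (-9.192,18.808) -> (0,9.615) [heading=315, draw]
  ]
  -- iteration 2/2 --
  LT 90: heading 315 -> 45
  REPEAT 3 [
    -- iteration 1/3 --
    RT 135: heading 45 -> 270
    FD 13: (0,9.615) -> (0,-3.385) [heading=270, draw]
    -- iteration 2/3 --
    RT 135: heading 270 -> 135
    FD 13: (0,-3.385) -> (-9.192,5.808) [heading=135, draw]
    -- iteration 3/3 --
    RT 135: heading 135 -> 0
    FD 13: (-9.192,5.808) -> (3.808,5.808) [heading=0, draw]
  ]
]
BK 3: (3.808,5.808) -> (0.808,5.808) [heading=0, draw]
PD: pen down
RT 45: heading 0 -> 315
RT 90: heading 315 -> 225
FD 3: (0.808,5.808) -> (-1.314,3.686) [heading=225, draw]
Final: pos=(-1.314,3.686), heading=225, 12 segment(s) drawn
Segments drawn: 12

Answer: 12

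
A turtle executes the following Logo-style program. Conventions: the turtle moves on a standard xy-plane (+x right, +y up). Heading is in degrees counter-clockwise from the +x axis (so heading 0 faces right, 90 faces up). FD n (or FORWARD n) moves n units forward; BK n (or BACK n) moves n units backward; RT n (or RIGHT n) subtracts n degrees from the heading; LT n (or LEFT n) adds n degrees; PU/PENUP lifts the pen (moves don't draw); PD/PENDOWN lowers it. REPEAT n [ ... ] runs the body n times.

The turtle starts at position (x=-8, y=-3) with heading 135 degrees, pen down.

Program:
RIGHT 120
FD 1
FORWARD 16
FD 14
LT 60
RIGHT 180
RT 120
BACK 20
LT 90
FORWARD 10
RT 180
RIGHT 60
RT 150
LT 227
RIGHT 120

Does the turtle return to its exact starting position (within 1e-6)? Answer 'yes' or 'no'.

Answer: no

Derivation:
Executing turtle program step by step:
Start: pos=(-8,-3), heading=135, pen down
RT 120: heading 135 -> 15
FD 1: (-8,-3) -> (-7.034,-2.741) [heading=15, draw]
FD 16: (-7.034,-2.741) -> (8.421,1.4) [heading=15, draw]
FD 14: (8.421,1.4) -> (21.944,5.023) [heading=15, draw]
LT 60: heading 15 -> 75
RT 180: heading 75 -> 255
RT 120: heading 255 -> 135
BK 20: (21.944,5.023) -> (36.086,-9.119) [heading=135, draw]
LT 90: heading 135 -> 225
FD 10: (36.086,-9.119) -> (29.015,-16.19) [heading=225, draw]
RT 180: heading 225 -> 45
RT 60: heading 45 -> 345
RT 150: heading 345 -> 195
LT 227: heading 195 -> 62
RT 120: heading 62 -> 302
Final: pos=(29.015,-16.19), heading=302, 5 segment(s) drawn

Start position: (-8, -3)
Final position: (29.015, -16.19)
Distance = 39.295; >= 1e-6 -> NOT closed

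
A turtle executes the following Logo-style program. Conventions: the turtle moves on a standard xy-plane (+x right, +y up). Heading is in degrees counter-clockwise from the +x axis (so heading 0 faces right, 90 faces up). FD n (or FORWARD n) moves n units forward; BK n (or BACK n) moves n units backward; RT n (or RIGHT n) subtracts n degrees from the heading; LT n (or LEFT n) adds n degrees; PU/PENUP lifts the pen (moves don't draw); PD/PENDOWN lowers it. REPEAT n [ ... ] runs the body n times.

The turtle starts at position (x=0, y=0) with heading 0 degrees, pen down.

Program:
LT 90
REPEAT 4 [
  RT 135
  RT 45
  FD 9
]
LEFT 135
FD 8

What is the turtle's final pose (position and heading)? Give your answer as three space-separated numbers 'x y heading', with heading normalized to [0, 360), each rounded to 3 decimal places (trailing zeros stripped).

Executing turtle program step by step:
Start: pos=(0,0), heading=0, pen down
LT 90: heading 0 -> 90
REPEAT 4 [
  -- iteration 1/4 --
  RT 135: heading 90 -> 315
  RT 45: heading 315 -> 270
  FD 9: (0,0) -> (0,-9) [heading=270, draw]
  -- iteration 2/4 --
  RT 135: heading 270 -> 135
  RT 45: heading 135 -> 90
  FD 9: (0,-9) -> (0,0) [heading=90, draw]
  -- iteration 3/4 --
  RT 135: heading 90 -> 315
  RT 45: heading 315 -> 270
  FD 9: (0,0) -> (0,-9) [heading=270, draw]
  -- iteration 4/4 --
  RT 135: heading 270 -> 135
  RT 45: heading 135 -> 90
  FD 9: (0,-9) -> (0,0) [heading=90, draw]
]
LT 135: heading 90 -> 225
FD 8: (0,0) -> (-5.657,-5.657) [heading=225, draw]
Final: pos=(-5.657,-5.657), heading=225, 5 segment(s) drawn

Answer: -5.657 -5.657 225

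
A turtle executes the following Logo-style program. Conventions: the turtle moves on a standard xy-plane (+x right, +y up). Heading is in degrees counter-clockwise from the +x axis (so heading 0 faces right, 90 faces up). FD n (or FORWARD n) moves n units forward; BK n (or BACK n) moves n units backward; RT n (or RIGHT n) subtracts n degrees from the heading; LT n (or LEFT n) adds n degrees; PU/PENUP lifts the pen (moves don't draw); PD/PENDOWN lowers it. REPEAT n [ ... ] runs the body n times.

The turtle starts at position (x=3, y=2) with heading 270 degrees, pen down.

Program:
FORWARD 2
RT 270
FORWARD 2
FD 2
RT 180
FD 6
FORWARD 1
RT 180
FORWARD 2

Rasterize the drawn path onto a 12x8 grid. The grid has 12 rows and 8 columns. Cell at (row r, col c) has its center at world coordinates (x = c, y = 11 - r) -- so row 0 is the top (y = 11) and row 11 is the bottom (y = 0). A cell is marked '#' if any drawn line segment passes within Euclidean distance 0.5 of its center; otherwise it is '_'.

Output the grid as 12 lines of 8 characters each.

Segment 0: (3,2) -> (3,0)
Segment 1: (3,0) -> (5,0)
Segment 2: (5,0) -> (7,0)
Segment 3: (7,0) -> (1,-0)
Segment 4: (1,-0) -> (0,-0)
Segment 5: (0,-0) -> (2,-0)

Answer: ________
________
________
________
________
________
________
________
________
___#____
___#____
########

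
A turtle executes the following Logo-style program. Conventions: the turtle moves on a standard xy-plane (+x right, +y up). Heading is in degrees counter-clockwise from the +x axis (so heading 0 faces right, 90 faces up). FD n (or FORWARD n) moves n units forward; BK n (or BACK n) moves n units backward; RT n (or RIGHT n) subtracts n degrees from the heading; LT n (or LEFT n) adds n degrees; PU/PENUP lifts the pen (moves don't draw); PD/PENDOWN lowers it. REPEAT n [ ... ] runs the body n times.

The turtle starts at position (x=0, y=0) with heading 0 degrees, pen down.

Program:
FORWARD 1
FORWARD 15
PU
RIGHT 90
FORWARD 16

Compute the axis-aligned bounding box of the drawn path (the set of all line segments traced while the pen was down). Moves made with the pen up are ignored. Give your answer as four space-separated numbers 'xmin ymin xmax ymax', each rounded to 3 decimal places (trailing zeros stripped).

Executing turtle program step by step:
Start: pos=(0,0), heading=0, pen down
FD 1: (0,0) -> (1,0) [heading=0, draw]
FD 15: (1,0) -> (16,0) [heading=0, draw]
PU: pen up
RT 90: heading 0 -> 270
FD 16: (16,0) -> (16,-16) [heading=270, move]
Final: pos=(16,-16), heading=270, 2 segment(s) drawn

Segment endpoints: x in {0, 1, 16}, y in {0}
xmin=0, ymin=0, xmax=16, ymax=0

Answer: 0 0 16 0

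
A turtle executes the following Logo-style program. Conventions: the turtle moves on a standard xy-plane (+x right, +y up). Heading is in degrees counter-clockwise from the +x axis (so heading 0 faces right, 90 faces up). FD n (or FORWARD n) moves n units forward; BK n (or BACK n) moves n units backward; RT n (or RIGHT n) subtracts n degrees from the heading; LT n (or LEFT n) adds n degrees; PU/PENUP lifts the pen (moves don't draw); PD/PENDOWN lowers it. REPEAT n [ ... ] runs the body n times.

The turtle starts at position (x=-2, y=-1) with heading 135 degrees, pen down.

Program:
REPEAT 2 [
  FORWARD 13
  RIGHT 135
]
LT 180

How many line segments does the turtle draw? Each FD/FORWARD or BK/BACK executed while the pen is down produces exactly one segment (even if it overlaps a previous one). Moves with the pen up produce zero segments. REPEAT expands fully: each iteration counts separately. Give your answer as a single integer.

Answer: 2

Derivation:
Executing turtle program step by step:
Start: pos=(-2,-1), heading=135, pen down
REPEAT 2 [
  -- iteration 1/2 --
  FD 13: (-2,-1) -> (-11.192,8.192) [heading=135, draw]
  RT 135: heading 135 -> 0
  -- iteration 2/2 --
  FD 13: (-11.192,8.192) -> (1.808,8.192) [heading=0, draw]
  RT 135: heading 0 -> 225
]
LT 180: heading 225 -> 45
Final: pos=(1.808,8.192), heading=45, 2 segment(s) drawn
Segments drawn: 2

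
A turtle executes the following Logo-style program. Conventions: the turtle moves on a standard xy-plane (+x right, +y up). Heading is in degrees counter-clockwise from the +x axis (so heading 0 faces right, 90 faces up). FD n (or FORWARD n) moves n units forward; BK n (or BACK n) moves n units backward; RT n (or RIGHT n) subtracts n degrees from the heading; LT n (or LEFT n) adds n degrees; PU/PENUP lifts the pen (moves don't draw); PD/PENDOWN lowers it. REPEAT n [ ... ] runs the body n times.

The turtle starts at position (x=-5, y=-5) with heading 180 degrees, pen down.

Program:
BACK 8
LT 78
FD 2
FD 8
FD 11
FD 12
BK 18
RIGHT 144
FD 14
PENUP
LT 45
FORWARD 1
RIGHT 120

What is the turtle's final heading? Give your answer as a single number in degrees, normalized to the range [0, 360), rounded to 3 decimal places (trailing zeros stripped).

Executing turtle program step by step:
Start: pos=(-5,-5), heading=180, pen down
BK 8: (-5,-5) -> (3,-5) [heading=180, draw]
LT 78: heading 180 -> 258
FD 2: (3,-5) -> (2.584,-6.956) [heading=258, draw]
FD 8: (2.584,-6.956) -> (0.921,-14.781) [heading=258, draw]
FD 11: (0.921,-14.781) -> (-1.366,-25.541) [heading=258, draw]
FD 12: (-1.366,-25.541) -> (-3.861,-37.279) [heading=258, draw]
BK 18: (-3.861,-37.279) -> (-0.119,-19.672) [heading=258, draw]
RT 144: heading 258 -> 114
FD 14: (-0.119,-19.672) -> (-5.813,-6.883) [heading=114, draw]
PU: pen up
LT 45: heading 114 -> 159
FD 1: (-5.813,-6.883) -> (-6.747,-6.524) [heading=159, move]
RT 120: heading 159 -> 39
Final: pos=(-6.747,-6.524), heading=39, 7 segment(s) drawn

Answer: 39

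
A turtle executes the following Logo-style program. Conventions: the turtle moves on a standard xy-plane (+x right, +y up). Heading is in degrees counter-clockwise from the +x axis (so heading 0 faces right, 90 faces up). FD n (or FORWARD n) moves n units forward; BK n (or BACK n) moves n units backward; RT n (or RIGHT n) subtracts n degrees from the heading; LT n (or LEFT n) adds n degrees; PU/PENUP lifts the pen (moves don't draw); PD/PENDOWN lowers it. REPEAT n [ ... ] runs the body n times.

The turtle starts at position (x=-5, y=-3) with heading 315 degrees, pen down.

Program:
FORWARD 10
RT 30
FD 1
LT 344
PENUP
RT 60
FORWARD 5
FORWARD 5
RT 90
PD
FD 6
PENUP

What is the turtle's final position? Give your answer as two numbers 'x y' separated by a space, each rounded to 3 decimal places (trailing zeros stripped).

Executing turtle program step by step:
Start: pos=(-5,-3), heading=315, pen down
FD 10: (-5,-3) -> (2.071,-10.071) [heading=315, draw]
RT 30: heading 315 -> 285
FD 1: (2.071,-10.071) -> (2.33,-11.037) [heading=285, draw]
LT 344: heading 285 -> 269
PU: pen up
RT 60: heading 269 -> 209
FD 5: (2.33,-11.037) -> (-2.043,-13.461) [heading=209, move]
FD 5: (-2.043,-13.461) -> (-6.416,-15.885) [heading=209, move]
RT 90: heading 209 -> 119
PD: pen down
FD 6: (-6.416,-15.885) -> (-9.325,-10.637) [heading=119, draw]
PU: pen up
Final: pos=(-9.325,-10.637), heading=119, 3 segment(s) drawn

Answer: -9.325 -10.637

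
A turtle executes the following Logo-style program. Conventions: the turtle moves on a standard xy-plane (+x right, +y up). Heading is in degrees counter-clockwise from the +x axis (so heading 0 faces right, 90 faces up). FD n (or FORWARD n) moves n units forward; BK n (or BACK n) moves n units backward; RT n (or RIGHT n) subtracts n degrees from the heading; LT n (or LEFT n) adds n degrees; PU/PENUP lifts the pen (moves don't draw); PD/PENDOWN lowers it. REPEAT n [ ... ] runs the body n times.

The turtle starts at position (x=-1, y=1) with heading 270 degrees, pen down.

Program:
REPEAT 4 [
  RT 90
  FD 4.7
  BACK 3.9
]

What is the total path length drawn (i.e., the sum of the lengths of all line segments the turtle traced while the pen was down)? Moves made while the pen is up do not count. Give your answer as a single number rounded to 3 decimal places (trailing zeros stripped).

Answer: 34.4

Derivation:
Executing turtle program step by step:
Start: pos=(-1,1), heading=270, pen down
REPEAT 4 [
  -- iteration 1/4 --
  RT 90: heading 270 -> 180
  FD 4.7: (-1,1) -> (-5.7,1) [heading=180, draw]
  BK 3.9: (-5.7,1) -> (-1.8,1) [heading=180, draw]
  -- iteration 2/4 --
  RT 90: heading 180 -> 90
  FD 4.7: (-1.8,1) -> (-1.8,5.7) [heading=90, draw]
  BK 3.9: (-1.8,5.7) -> (-1.8,1.8) [heading=90, draw]
  -- iteration 3/4 --
  RT 90: heading 90 -> 0
  FD 4.7: (-1.8,1.8) -> (2.9,1.8) [heading=0, draw]
  BK 3.9: (2.9,1.8) -> (-1,1.8) [heading=0, draw]
  -- iteration 4/4 --
  RT 90: heading 0 -> 270
  FD 4.7: (-1,1.8) -> (-1,-2.9) [heading=270, draw]
  BK 3.9: (-1,-2.9) -> (-1,1) [heading=270, draw]
]
Final: pos=(-1,1), heading=270, 8 segment(s) drawn

Segment lengths:
  seg 1: (-1,1) -> (-5.7,1), length = 4.7
  seg 2: (-5.7,1) -> (-1.8,1), length = 3.9
  seg 3: (-1.8,1) -> (-1.8,5.7), length = 4.7
  seg 4: (-1.8,5.7) -> (-1.8,1.8), length = 3.9
  seg 5: (-1.8,1.8) -> (2.9,1.8), length = 4.7
  seg 6: (2.9,1.8) -> (-1,1.8), length = 3.9
  seg 7: (-1,1.8) -> (-1,-2.9), length = 4.7
  seg 8: (-1,-2.9) -> (-1,1), length = 3.9
Total = 34.4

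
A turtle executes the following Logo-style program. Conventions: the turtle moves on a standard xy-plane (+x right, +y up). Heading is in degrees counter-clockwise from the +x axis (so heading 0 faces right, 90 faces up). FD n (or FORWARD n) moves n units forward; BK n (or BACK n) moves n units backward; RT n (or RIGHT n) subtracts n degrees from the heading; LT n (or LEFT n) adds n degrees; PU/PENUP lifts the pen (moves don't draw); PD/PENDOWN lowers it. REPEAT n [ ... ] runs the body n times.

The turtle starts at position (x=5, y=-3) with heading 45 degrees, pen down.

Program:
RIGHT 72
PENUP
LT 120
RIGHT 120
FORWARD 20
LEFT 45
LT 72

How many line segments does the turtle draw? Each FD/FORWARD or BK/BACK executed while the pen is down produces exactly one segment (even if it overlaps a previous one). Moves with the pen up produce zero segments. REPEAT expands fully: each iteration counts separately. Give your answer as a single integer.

Executing turtle program step by step:
Start: pos=(5,-3), heading=45, pen down
RT 72: heading 45 -> 333
PU: pen up
LT 120: heading 333 -> 93
RT 120: heading 93 -> 333
FD 20: (5,-3) -> (22.82,-12.08) [heading=333, move]
LT 45: heading 333 -> 18
LT 72: heading 18 -> 90
Final: pos=(22.82,-12.08), heading=90, 0 segment(s) drawn
Segments drawn: 0

Answer: 0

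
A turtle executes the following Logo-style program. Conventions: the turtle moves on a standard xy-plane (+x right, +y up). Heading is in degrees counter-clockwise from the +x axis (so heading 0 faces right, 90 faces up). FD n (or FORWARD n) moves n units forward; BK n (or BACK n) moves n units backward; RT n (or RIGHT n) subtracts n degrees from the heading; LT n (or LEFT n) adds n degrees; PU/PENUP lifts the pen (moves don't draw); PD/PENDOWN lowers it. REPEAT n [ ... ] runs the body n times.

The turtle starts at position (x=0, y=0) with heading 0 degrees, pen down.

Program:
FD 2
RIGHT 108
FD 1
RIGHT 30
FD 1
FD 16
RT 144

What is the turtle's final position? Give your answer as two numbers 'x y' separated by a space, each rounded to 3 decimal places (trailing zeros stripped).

Executing turtle program step by step:
Start: pos=(0,0), heading=0, pen down
FD 2: (0,0) -> (2,0) [heading=0, draw]
RT 108: heading 0 -> 252
FD 1: (2,0) -> (1.691,-0.951) [heading=252, draw]
RT 30: heading 252 -> 222
FD 1: (1.691,-0.951) -> (0.948,-1.62) [heading=222, draw]
FD 16: (0.948,-1.62) -> (-10.942,-12.326) [heading=222, draw]
RT 144: heading 222 -> 78
Final: pos=(-10.942,-12.326), heading=78, 4 segment(s) drawn

Answer: -10.942 -12.326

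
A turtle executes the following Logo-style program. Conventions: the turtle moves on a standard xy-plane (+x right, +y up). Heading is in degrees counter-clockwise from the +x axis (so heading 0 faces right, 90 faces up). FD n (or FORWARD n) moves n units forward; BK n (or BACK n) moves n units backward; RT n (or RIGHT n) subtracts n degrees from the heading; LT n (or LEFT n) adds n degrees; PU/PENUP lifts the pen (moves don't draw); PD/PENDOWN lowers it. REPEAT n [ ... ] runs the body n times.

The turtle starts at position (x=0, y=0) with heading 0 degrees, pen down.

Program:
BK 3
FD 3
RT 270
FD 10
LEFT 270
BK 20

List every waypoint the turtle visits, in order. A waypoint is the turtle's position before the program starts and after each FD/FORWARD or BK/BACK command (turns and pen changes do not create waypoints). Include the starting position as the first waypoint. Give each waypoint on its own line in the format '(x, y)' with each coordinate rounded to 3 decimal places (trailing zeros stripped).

Executing turtle program step by step:
Start: pos=(0,0), heading=0, pen down
BK 3: (0,0) -> (-3,0) [heading=0, draw]
FD 3: (-3,0) -> (0,0) [heading=0, draw]
RT 270: heading 0 -> 90
FD 10: (0,0) -> (0,10) [heading=90, draw]
LT 270: heading 90 -> 0
BK 20: (0,10) -> (-20,10) [heading=0, draw]
Final: pos=(-20,10), heading=0, 4 segment(s) drawn
Waypoints (5 total):
(0, 0)
(-3, 0)
(0, 0)
(0, 10)
(-20, 10)

Answer: (0, 0)
(-3, 0)
(0, 0)
(0, 10)
(-20, 10)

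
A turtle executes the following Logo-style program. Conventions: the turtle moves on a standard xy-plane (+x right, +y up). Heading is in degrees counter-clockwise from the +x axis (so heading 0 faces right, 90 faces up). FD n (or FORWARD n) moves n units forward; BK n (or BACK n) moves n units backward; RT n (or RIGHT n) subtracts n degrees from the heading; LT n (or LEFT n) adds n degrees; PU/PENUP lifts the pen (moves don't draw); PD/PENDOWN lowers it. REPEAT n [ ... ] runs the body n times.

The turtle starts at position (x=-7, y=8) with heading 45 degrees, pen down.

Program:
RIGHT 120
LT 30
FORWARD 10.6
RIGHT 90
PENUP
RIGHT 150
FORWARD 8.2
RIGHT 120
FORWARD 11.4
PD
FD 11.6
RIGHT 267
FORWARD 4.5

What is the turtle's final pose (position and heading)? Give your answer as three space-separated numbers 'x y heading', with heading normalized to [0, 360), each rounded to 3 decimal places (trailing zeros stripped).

Executing turtle program step by step:
Start: pos=(-7,8), heading=45, pen down
RT 120: heading 45 -> 285
LT 30: heading 285 -> 315
FD 10.6: (-7,8) -> (0.495,0.505) [heading=315, draw]
RT 90: heading 315 -> 225
PU: pen up
RT 150: heading 225 -> 75
FD 8.2: (0.495,0.505) -> (2.618,8.425) [heading=75, move]
RT 120: heading 75 -> 315
FD 11.4: (2.618,8.425) -> (10.679,0.364) [heading=315, move]
PD: pen down
FD 11.6: (10.679,0.364) -> (18.881,-7.838) [heading=315, draw]
RT 267: heading 315 -> 48
FD 4.5: (18.881,-7.838) -> (21.892,-4.494) [heading=48, draw]
Final: pos=(21.892,-4.494), heading=48, 3 segment(s) drawn

Answer: 21.892 -4.494 48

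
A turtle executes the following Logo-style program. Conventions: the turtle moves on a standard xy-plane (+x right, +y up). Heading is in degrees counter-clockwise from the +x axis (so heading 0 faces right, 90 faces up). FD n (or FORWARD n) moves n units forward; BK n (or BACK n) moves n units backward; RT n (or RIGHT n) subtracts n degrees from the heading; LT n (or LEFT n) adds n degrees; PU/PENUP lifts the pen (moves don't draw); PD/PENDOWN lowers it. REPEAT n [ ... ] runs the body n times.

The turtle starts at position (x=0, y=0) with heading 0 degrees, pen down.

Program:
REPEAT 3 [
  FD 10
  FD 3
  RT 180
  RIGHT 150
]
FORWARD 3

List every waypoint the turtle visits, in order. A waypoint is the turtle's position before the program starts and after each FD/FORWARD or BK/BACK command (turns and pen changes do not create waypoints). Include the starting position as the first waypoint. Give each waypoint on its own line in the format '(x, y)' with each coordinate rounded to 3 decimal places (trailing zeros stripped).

Answer: (0, 0)
(10, 0)
(13, 0)
(21.66, 5)
(24.258, 6.5)
(29.258, 15.16)
(30.758, 17.758)
(30.758, 20.758)

Derivation:
Executing turtle program step by step:
Start: pos=(0,0), heading=0, pen down
REPEAT 3 [
  -- iteration 1/3 --
  FD 10: (0,0) -> (10,0) [heading=0, draw]
  FD 3: (10,0) -> (13,0) [heading=0, draw]
  RT 180: heading 0 -> 180
  RT 150: heading 180 -> 30
  -- iteration 2/3 --
  FD 10: (13,0) -> (21.66,5) [heading=30, draw]
  FD 3: (21.66,5) -> (24.258,6.5) [heading=30, draw]
  RT 180: heading 30 -> 210
  RT 150: heading 210 -> 60
  -- iteration 3/3 --
  FD 10: (24.258,6.5) -> (29.258,15.16) [heading=60, draw]
  FD 3: (29.258,15.16) -> (30.758,17.758) [heading=60, draw]
  RT 180: heading 60 -> 240
  RT 150: heading 240 -> 90
]
FD 3: (30.758,17.758) -> (30.758,20.758) [heading=90, draw]
Final: pos=(30.758,20.758), heading=90, 7 segment(s) drawn
Waypoints (8 total):
(0, 0)
(10, 0)
(13, 0)
(21.66, 5)
(24.258, 6.5)
(29.258, 15.16)
(30.758, 17.758)
(30.758, 20.758)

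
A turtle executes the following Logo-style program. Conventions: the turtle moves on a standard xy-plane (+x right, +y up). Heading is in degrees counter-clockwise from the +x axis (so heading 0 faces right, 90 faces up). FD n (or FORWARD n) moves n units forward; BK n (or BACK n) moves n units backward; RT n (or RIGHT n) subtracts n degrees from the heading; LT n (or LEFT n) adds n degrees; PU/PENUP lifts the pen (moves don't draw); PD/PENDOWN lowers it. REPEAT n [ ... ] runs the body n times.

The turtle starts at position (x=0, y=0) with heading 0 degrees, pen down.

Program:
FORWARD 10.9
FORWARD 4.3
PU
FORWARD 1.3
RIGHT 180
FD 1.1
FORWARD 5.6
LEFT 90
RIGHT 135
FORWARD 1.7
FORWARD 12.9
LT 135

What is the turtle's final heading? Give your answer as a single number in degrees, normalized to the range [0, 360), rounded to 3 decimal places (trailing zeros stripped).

Answer: 270

Derivation:
Executing turtle program step by step:
Start: pos=(0,0), heading=0, pen down
FD 10.9: (0,0) -> (10.9,0) [heading=0, draw]
FD 4.3: (10.9,0) -> (15.2,0) [heading=0, draw]
PU: pen up
FD 1.3: (15.2,0) -> (16.5,0) [heading=0, move]
RT 180: heading 0 -> 180
FD 1.1: (16.5,0) -> (15.4,0) [heading=180, move]
FD 5.6: (15.4,0) -> (9.8,0) [heading=180, move]
LT 90: heading 180 -> 270
RT 135: heading 270 -> 135
FD 1.7: (9.8,0) -> (8.598,1.202) [heading=135, move]
FD 12.9: (8.598,1.202) -> (-0.524,10.324) [heading=135, move]
LT 135: heading 135 -> 270
Final: pos=(-0.524,10.324), heading=270, 2 segment(s) drawn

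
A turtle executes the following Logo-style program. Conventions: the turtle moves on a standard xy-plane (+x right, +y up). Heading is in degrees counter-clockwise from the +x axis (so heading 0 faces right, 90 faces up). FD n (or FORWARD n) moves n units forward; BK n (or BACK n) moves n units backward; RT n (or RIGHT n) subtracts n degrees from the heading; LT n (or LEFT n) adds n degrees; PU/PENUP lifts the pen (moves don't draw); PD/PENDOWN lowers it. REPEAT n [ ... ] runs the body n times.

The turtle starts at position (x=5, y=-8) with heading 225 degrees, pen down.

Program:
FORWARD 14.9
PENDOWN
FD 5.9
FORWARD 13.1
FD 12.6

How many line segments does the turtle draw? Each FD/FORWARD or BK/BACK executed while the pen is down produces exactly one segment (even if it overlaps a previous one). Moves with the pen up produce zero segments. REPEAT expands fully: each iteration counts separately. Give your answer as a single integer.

Answer: 4

Derivation:
Executing turtle program step by step:
Start: pos=(5,-8), heading=225, pen down
FD 14.9: (5,-8) -> (-5.536,-18.536) [heading=225, draw]
PD: pen down
FD 5.9: (-5.536,-18.536) -> (-9.708,-22.708) [heading=225, draw]
FD 13.1: (-9.708,-22.708) -> (-18.971,-31.971) [heading=225, draw]
FD 12.6: (-18.971,-31.971) -> (-27.88,-40.88) [heading=225, draw]
Final: pos=(-27.88,-40.88), heading=225, 4 segment(s) drawn
Segments drawn: 4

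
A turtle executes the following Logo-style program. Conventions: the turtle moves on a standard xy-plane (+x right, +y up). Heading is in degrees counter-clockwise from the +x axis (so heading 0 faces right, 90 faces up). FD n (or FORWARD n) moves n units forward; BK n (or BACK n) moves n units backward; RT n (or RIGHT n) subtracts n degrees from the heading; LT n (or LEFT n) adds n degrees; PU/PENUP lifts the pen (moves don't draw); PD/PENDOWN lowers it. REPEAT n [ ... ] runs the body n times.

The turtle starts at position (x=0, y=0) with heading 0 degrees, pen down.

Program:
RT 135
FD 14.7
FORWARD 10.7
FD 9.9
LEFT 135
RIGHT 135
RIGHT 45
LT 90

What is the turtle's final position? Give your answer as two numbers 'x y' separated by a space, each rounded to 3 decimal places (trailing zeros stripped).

Answer: -24.961 -24.961

Derivation:
Executing turtle program step by step:
Start: pos=(0,0), heading=0, pen down
RT 135: heading 0 -> 225
FD 14.7: (0,0) -> (-10.394,-10.394) [heading=225, draw]
FD 10.7: (-10.394,-10.394) -> (-17.961,-17.961) [heading=225, draw]
FD 9.9: (-17.961,-17.961) -> (-24.961,-24.961) [heading=225, draw]
LT 135: heading 225 -> 0
RT 135: heading 0 -> 225
RT 45: heading 225 -> 180
LT 90: heading 180 -> 270
Final: pos=(-24.961,-24.961), heading=270, 3 segment(s) drawn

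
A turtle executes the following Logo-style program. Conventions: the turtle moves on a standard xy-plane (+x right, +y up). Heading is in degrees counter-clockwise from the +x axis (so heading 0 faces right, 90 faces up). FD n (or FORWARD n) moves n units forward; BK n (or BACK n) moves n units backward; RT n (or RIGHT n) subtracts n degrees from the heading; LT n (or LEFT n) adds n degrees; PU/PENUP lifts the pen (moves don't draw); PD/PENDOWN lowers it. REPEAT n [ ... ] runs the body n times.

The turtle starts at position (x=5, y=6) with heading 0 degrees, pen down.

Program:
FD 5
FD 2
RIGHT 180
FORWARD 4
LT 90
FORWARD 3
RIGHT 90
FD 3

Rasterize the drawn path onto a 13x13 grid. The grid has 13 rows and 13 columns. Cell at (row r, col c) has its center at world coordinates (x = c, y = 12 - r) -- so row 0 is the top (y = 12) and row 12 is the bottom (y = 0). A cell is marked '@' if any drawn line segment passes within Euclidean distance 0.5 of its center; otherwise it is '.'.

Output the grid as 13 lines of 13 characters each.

Answer: .............
.............
.............
.............
.............
.............
.....@@@@@@@@
........@....
........@....
.....@@@@....
.............
.............
.............

Derivation:
Segment 0: (5,6) -> (10,6)
Segment 1: (10,6) -> (12,6)
Segment 2: (12,6) -> (8,6)
Segment 3: (8,6) -> (8,3)
Segment 4: (8,3) -> (5,3)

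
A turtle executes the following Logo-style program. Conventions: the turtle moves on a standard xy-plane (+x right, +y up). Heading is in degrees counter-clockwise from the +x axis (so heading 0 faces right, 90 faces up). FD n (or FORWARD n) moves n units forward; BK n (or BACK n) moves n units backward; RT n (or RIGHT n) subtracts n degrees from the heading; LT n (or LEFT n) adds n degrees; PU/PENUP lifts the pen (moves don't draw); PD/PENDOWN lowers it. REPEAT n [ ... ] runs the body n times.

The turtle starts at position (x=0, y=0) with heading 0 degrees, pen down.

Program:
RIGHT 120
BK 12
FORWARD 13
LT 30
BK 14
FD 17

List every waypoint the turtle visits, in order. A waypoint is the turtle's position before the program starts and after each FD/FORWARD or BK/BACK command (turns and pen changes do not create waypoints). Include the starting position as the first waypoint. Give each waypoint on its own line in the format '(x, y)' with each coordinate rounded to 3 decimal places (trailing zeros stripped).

Executing turtle program step by step:
Start: pos=(0,0), heading=0, pen down
RT 120: heading 0 -> 240
BK 12: (0,0) -> (6,10.392) [heading=240, draw]
FD 13: (6,10.392) -> (-0.5,-0.866) [heading=240, draw]
LT 30: heading 240 -> 270
BK 14: (-0.5,-0.866) -> (-0.5,13.134) [heading=270, draw]
FD 17: (-0.5,13.134) -> (-0.5,-3.866) [heading=270, draw]
Final: pos=(-0.5,-3.866), heading=270, 4 segment(s) drawn
Waypoints (5 total):
(0, 0)
(6, 10.392)
(-0.5, -0.866)
(-0.5, 13.134)
(-0.5, -3.866)

Answer: (0, 0)
(6, 10.392)
(-0.5, -0.866)
(-0.5, 13.134)
(-0.5, -3.866)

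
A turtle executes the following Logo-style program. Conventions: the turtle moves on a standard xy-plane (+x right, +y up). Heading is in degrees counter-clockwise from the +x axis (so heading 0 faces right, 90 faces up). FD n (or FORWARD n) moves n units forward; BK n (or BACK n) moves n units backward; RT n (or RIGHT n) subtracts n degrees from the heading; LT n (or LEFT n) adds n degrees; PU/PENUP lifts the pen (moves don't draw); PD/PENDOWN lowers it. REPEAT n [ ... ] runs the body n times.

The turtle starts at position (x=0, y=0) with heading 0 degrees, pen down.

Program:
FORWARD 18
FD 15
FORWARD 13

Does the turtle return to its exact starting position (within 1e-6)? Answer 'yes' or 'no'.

Answer: no

Derivation:
Executing turtle program step by step:
Start: pos=(0,0), heading=0, pen down
FD 18: (0,0) -> (18,0) [heading=0, draw]
FD 15: (18,0) -> (33,0) [heading=0, draw]
FD 13: (33,0) -> (46,0) [heading=0, draw]
Final: pos=(46,0), heading=0, 3 segment(s) drawn

Start position: (0, 0)
Final position: (46, 0)
Distance = 46; >= 1e-6 -> NOT closed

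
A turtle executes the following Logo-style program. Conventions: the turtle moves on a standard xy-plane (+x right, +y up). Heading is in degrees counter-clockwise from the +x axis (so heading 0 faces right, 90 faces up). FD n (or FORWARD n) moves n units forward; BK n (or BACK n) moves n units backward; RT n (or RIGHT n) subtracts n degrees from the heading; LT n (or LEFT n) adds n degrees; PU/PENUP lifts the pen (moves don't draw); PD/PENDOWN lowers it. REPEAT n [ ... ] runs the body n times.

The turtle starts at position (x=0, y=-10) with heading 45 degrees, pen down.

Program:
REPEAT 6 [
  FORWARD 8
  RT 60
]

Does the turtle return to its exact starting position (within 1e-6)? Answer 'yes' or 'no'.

Executing turtle program step by step:
Start: pos=(0,-10), heading=45, pen down
REPEAT 6 [
  -- iteration 1/6 --
  FD 8: (0,-10) -> (5.657,-4.343) [heading=45, draw]
  RT 60: heading 45 -> 345
  -- iteration 2/6 --
  FD 8: (5.657,-4.343) -> (13.384,-6.414) [heading=345, draw]
  RT 60: heading 345 -> 285
  -- iteration 3/6 --
  FD 8: (13.384,-6.414) -> (15.455,-14.141) [heading=285, draw]
  RT 60: heading 285 -> 225
  -- iteration 4/6 --
  FD 8: (15.455,-14.141) -> (9.798,-19.798) [heading=225, draw]
  RT 60: heading 225 -> 165
  -- iteration 5/6 --
  FD 8: (9.798,-19.798) -> (2.071,-17.727) [heading=165, draw]
  RT 60: heading 165 -> 105
  -- iteration 6/6 --
  FD 8: (2.071,-17.727) -> (0,-10) [heading=105, draw]
  RT 60: heading 105 -> 45
]
Final: pos=(0,-10), heading=45, 6 segment(s) drawn

Start position: (0, -10)
Final position: (0, -10)
Distance = 0; < 1e-6 -> CLOSED

Answer: yes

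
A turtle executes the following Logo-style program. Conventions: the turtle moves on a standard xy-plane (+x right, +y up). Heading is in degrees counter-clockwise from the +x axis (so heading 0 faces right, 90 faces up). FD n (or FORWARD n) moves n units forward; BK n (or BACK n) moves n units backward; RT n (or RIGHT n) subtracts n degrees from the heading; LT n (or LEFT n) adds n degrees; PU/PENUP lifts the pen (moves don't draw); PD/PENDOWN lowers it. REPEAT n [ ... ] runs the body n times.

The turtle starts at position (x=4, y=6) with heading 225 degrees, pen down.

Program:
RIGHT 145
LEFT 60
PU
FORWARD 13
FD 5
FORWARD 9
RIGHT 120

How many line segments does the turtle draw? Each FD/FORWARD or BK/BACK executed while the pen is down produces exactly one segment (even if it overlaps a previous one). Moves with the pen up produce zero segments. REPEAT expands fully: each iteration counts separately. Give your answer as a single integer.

Answer: 0

Derivation:
Executing turtle program step by step:
Start: pos=(4,6), heading=225, pen down
RT 145: heading 225 -> 80
LT 60: heading 80 -> 140
PU: pen up
FD 13: (4,6) -> (-5.959,14.356) [heading=140, move]
FD 5: (-5.959,14.356) -> (-9.789,17.57) [heading=140, move]
FD 9: (-9.789,17.57) -> (-16.683,23.355) [heading=140, move]
RT 120: heading 140 -> 20
Final: pos=(-16.683,23.355), heading=20, 0 segment(s) drawn
Segments drawn: 0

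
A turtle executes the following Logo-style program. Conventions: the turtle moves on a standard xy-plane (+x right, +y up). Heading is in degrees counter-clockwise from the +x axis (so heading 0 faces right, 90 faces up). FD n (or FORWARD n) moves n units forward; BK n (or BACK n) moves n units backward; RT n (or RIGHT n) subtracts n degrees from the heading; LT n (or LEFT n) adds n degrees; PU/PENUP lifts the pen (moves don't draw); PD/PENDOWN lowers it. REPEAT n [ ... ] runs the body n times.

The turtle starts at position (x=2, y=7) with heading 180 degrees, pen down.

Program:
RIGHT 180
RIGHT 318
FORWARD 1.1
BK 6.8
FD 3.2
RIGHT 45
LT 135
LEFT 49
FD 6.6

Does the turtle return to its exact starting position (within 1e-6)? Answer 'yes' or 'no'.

Answer: no

Derivation:
Executing turtle program step by step:
Start: pos=(2,7), heading=180, pen down
RT 180: heading 180 -> 0
RT 318: heading 0 -> 42
FD 1.1: (2,7) -> (2.817,7.736) [heading=42, draw]
BK 6.8: (2.817,7.736) -> (-2.236,3.186) [heading=42, draw]
FD 3.2: (-2.236,3.186) -> (0.142,5.327) [heading=42, draw]
RT 45: heading 42 -> 357
LT 135: heading 357 -> 132
LT 49: heading 132 -> 181
FD 6.6: (0.142,5.327) -> (-6.457,5.212) [heading=181, draw]
Final: pos=(-6.457,5.212), heading=181, 4 segment(s) drawn

Start position: (2, 7)
Final position: (-6.457, 5.212)
Distance = 8.644; >= 1e-6 -> NOT closed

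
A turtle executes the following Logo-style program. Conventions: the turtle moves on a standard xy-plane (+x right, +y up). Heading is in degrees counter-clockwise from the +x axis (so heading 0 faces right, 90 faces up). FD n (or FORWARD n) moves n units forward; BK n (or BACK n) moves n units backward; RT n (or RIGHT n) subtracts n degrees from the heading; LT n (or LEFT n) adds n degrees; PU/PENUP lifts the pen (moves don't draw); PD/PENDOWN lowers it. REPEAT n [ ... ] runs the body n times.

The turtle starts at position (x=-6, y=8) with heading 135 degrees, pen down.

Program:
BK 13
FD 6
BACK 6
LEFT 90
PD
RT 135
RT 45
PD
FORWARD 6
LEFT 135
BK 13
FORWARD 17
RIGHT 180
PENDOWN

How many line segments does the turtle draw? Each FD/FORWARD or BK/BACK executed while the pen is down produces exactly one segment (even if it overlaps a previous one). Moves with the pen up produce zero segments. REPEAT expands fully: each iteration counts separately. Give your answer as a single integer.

Answer: 6

Derivation:
Executing turtle program step by step:
Start: pos=(-6,8), heading=135, pen down
BK 13: (-6,8) -> (3.192,-1.192) [heading=135, draw]
FD 6: (3.192,-1.192) -> (-1.05,3.05) [heading=135, draw]
BK 6: (-1.05,3.05) -> (3.192,-1.192) [heading=135, draw]
LT 90: heading 135 -> 225
PD: pen down
RT 135: heading 225 -> 90
RT 45: heading 90 -> 45
PD: pen down
FD 6: (3.192,-1.192) -> (7.435,3.05) [heading=45, draw]
LT 135: heading 45 -> 180
BK 13: (7.435,3.05) -> (20.435,3.05) [heading=180, draw]
FD 17: (20.435,3.05) -> (3.435,3.05) [heading=180, draw]
RT 180: heading 180 -> 0
PD: pen down
Final: pos=(3.435,3.05), heading=0, 6 segment(s) drawn
Segments drawn: 6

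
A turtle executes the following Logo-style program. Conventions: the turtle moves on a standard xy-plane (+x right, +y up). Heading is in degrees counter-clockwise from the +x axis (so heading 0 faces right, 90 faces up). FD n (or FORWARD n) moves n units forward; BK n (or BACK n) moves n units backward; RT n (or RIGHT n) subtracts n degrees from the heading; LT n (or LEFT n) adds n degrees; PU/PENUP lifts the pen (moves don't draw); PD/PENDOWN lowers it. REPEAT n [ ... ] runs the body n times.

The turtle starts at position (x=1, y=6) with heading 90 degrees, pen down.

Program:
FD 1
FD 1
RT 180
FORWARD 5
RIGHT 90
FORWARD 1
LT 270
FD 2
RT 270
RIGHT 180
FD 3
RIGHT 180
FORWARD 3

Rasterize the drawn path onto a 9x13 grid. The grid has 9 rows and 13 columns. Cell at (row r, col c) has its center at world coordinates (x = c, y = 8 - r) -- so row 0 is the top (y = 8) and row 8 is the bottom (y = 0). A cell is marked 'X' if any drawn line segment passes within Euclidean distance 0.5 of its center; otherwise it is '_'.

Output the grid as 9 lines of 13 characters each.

Answer: _X___________
_X___________
_X___________
XXXX_________
XX___________
XX___________
_____________
_____________
_____________

Derivation:
Segment 0: (1,6) -> (1,7)
Segment 1: (1,7) -> (1,8)
Segment 2: (1,8) -> (1,3)
Segment 3: (1,3) -> (0,3)
Segment 4: (0,3) -> (0,5)
Segment 5: (0,5) -> (3,5)
Segment 6: (3,5) -> (0,5)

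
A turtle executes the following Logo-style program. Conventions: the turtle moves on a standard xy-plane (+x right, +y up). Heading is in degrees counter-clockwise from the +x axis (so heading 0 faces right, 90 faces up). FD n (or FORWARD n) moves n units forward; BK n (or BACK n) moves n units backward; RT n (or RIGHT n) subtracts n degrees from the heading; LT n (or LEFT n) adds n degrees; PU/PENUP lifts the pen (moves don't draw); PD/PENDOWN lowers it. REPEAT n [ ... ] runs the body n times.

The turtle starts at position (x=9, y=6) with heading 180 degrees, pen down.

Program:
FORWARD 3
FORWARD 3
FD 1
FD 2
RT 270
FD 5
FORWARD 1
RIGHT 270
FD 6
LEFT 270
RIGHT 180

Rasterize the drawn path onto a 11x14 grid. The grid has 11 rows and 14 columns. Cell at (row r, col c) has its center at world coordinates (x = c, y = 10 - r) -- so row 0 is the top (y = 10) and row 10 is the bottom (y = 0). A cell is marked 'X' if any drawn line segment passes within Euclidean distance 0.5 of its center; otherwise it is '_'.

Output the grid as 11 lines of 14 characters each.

Answer: ______________
______________
______________
______________
XXXXXXXXXX____
X_____________
X_____________
X_____________
X_____________
X_____________
XXXXXXX_______

Derivation:
Segment 0: (9,6) -> (6,6)
Segment 1: (6,6) -> (3,6)
Segment 2: (3,6) -> (2,6)
Segment 3: (2,6) -> (0,6)
Segment 4: (0,6) -> (0,1)
Segment 5: (0,1) -> (0,0)
Segment 6: (0,0) -> (6,0)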